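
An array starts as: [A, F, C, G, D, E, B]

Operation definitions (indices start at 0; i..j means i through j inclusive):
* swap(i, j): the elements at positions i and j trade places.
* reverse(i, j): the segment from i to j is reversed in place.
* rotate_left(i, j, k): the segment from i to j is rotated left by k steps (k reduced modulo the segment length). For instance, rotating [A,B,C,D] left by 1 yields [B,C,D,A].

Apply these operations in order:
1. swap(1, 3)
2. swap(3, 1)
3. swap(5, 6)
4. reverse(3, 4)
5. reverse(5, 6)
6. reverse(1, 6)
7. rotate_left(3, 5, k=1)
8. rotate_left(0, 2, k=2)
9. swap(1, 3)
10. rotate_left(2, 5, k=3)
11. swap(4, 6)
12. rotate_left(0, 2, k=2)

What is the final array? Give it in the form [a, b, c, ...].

After 1 (swap(1, 3)): [A, G, C, F, D, E, B]
After 2 (swap(3, 1)): [A, F, C, G, D, E, B]
After 3 (swap(5, 6)): [A, F, C, G, D, B, E]
After 4 (reverse(3, 4)): [A, F, C, D, G, B, E]
After 5 (reverse(5, 6)): [A, F, C, D, G, E, B]
After 6 (reverse(1, 6)): [A, B, E, G, D, C, F]
After 7 (rotate_left(3, 5, k=1)): [A, B, E, D, C, G, F]
After 8 (rotate_left(0, 2, k=2)): [E, A, B, D, C, G, F]
After 9 (swap(1, 3)): [E, D, B, A, C, G, F]
After 10 (rotate_left(2, 5, k=3)): [E, D, G, B, A, C, F]
After 11 (swap(4, 6)): [E, D, G, B, F, C, A]
After 12 (rotate_left(0, 2, k=2)): [G, E, D, B, F, C, A]

Answer: [G, E, D, B, F, C, A]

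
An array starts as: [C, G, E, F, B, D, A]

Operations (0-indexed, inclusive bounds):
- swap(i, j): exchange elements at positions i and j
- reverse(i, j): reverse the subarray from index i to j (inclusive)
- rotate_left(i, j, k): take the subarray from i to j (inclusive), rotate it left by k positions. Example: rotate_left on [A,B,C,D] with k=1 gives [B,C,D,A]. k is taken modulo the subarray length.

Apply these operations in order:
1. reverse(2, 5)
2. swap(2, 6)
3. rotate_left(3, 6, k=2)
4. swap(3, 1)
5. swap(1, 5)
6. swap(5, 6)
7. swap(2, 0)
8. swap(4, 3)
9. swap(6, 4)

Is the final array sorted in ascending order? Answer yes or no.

After 1 (reverse(2, 5)): [C, G, D, B, F, E, A]
After 2 (swap(2, 6)): [C, G, A, B, F, E, D]
After 3 (rotate_left(3, 6, k=2)): [C, G, A, E, D, B, F]
After 4 (swap(3, 1)): [C, E, A, G, D, B, F]
After 5 (swap(1, 5)): [C, B, A, G, D, E, F]
After 6 (swap(5, 6)): [C, B, A, G, D, F, E]
After 7 (swap(2, 0)): [A, B, C, G, D, F, E]
After 8 (swap(4, 3)): [A, B, C, D, G, F, E]
After 9 (swap(6, 4)): [A, B, C, D, E, F, G]

Answer: yes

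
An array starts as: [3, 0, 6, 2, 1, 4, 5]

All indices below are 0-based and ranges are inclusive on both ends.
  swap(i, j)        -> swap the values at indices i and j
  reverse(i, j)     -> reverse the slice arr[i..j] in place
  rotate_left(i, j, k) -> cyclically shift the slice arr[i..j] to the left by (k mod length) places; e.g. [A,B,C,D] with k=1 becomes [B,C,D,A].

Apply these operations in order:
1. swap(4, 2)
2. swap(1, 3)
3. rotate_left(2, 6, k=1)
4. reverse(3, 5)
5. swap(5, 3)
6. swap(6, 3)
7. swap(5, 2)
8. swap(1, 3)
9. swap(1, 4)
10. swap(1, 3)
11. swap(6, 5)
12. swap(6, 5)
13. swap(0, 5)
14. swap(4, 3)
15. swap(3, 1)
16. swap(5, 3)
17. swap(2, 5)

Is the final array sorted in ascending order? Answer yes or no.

After 1 (swap(4, 2)): [3, 0, 1, 2, 6, 4, 5]
After 2 (swap(1, 3)): [3, 2, 1, 0, 6, 4, 5]
After 3 (rotate_left(2, 6, k=1)): [3, 2, 0, 6, 4, 5, 1]
After 4 (reverse(3, 5)): [3, 2, 0, 5, 4, 6, 1]
After 5 (swap(5, 3)): [3, 2, 0, 6, 4, 5, 1]
After 6 (swap(6, 3)): [3, 2, 0, 1, 4, 5, 6]
After 7 (swap(5, 2)): [3, 2, 5, 1, 4, 0, 6]
After 8 (swap(1, 3)): [3, 1, 5, 2, 4, 0, 6]
After 9 (swap(1, 4)): [3, 4, 5, 2, 1, 0, 6]
After 10 (swap(1, 3)): [3, 2, 5, 4, 1, 0, 6]
After 11 (swap(6, 5)): [3, 2, 5, 4, 1, 6, 0]
After 12 (swap(6, 5)): [3, 2, 5, 4, 1, 0, 6]
After 13 (swap(0, 5)): [0, 2, 5, 4, 1, 3, 6]
After 14 (swap(4, 3)): [0, 2, 5, 1, 4, 3, 6]
After 15 (swap(3, 1)): [0, 1, 5, 2, 4, 3, 6]
After 16 (swap(5, 3)): [0, 1, 5, 3, 4, 2, 6]
After 17 (swap(2, 5)): [0, 1, 2, 3, 4, 5, 6]

Answer: yes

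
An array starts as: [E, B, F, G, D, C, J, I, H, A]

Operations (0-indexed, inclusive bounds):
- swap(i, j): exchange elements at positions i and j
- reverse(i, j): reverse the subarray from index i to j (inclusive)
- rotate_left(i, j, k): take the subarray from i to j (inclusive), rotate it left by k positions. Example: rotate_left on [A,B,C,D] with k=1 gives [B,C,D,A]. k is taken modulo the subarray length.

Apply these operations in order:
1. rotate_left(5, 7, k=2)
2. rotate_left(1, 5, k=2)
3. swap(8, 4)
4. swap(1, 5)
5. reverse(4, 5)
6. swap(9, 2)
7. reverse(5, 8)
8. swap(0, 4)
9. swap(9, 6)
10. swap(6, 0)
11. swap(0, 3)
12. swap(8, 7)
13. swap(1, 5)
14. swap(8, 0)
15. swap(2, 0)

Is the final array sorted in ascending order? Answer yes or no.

Answer: yes

Derivation:
After 1 (rotate_left(5, 7, k=2)): [E, B, F, G, D, I, C, J, H, A]
After 2 (rotate_left(1, 5, k=2)): [E, G, D, I, B, F, C, J, H, A]
After 3 (swap(8, 4)): [E, G, D, I, H, F, C, J, B, A]
After 4 (swap(1, 5)): [E, F, D, I, H, G, C, J, B, A]
After 5 (reverse(4, 5)): [E, F, D, I, G, H, C, J, B, A]
After 6 (swap(9, 2)): [E, F, A, I, G, H, C, J, B, D]
After 7 (reverse(5, 8)): [E, F, A, I, G, B, J, C, H, D]
After 8 (swap(0, 4)): [G, F, A, I, E, B, J, C, H, D]
After 9 (swap(9, 6)): [G, F, A, I, E, B, D, C, H, J]
After 10 (swap(6, 0)): [D, F, A, I, E, B, G, C, H, J]
After 11 (swap(0, 3)): [I, F, A, D, E, B, G, C, H, J]
After 12 (swap(8, 7)): [I, F, A, D, E, B, G, H, C, J]
After 13 (swap(1, 5)): [I, B, A, D, E, F, G, H, C, J]
After 14 (swap(8, 0)): [C, B, A, D, E, F, G, H, I, J]
After 15 (swap(2, 0)): [A, B, C, D, E, F, G, H, I, J]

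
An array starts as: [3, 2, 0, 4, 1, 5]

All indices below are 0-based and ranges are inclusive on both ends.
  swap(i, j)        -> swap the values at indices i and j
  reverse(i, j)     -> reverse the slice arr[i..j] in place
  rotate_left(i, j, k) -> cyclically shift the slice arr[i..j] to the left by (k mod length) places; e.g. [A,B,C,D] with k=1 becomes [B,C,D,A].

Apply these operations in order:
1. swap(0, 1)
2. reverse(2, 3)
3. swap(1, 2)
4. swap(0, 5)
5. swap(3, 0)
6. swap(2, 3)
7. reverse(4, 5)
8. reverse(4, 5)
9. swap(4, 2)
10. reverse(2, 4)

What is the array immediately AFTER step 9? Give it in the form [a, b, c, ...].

After 1 (swap(0, 1)): [2, 3, 0, 4, 1, 5]
After 2 (reverse(2, 3)): [2, 3, 4, 0, 1, 5]
After 3 (swap(1, 2)): [2, 4, 3, 0, 1, 5]
After 4 (swap(0, 5)): [5, 4, 3, 0, 1, 2]
After 5 (swap(3, 0)): [0, 4, 3, 5, 1, 2]
After 6 (swap(2, 3)): [0, 4, 5, 3, 1, 2]
After 7 (reverse(4, 5)): [0, 4, 5, 3, 2, 1]
After 8 (reverse(4, 5)): [0, 4, 5, 3, 1, 2]
After 9 (swap(4, 2)): [0, 4, 1, 3, 5, 2]

Answer: [0, 4, 1, 3, 5, 2]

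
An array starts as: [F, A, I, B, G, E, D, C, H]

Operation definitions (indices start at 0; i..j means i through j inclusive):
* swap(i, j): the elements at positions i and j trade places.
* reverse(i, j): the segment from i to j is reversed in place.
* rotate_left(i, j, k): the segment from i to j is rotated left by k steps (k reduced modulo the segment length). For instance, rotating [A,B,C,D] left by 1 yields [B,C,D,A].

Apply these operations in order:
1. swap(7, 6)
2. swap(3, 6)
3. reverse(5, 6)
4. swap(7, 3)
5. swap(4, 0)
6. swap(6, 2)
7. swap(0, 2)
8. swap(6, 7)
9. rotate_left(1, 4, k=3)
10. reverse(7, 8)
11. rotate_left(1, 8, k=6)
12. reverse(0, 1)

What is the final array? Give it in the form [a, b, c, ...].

After 1 (swap(7, 6)): [F, A, I, B, G, E, C, D, H]
After 2 (swap(3, 6)): [F, A, I, C, G, E, B, D, H]
After 3 (reverse(5, 6)): [F, A, I, C, G, B, E, D, H]
After 4 (swap(7, 3)): [F, A, I, D, G, B, E, C, H]
After 5 (swap(4, 0)): [G, A, I, D, F, B, E, C, H]
After 6 (swap(6, 2)): [G, A, E, D, F, B, I, C, H]
After 7 (swap(0, 2)): [E, A, G, D, F, B, I, C, H]
After 8 (swap(6, 7)): [E, A, G, D, F, B, C, I, H]
After 9 (rotate_left(1, 4, k=3)): [E, F, A, G, D, B, C, I, H]
After 10 (reverse(7, 8)): [E, F, A, G, D, B, C, H, I]
After 11 (rotate_left(1, 8, k=6)): [E, H, I, F, A, G, D, B, C]
After 12 (reverse(0, 1)): [H, E, I, F, A, G, D, B, C]

Answer: [H, E, I, F, A, G, D, B, C]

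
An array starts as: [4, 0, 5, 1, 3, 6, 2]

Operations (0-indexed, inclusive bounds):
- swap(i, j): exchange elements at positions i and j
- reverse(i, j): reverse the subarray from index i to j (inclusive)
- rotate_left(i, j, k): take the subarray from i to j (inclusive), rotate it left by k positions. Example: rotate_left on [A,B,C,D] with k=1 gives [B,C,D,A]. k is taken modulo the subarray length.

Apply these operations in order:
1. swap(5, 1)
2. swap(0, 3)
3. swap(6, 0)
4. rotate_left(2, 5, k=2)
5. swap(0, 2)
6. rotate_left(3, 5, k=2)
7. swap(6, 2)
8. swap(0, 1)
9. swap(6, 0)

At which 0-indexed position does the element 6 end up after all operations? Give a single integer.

Answer: 6

Derivation:
After 1 (swap(5, 1)): [4, 6, 5, 1, 3, 0, 2]
After 2 (swap(0, 3)): [1, 6, 5, 4, 3, 0, 2]
After 3 (swap(6, 0)): [2, 6, 5, 4, 3, 0, 1]
After 4 (rotate_left(2, 5, k=2)): [2, 6, 3, 0, 5, 4, 1]
After 5 (swap(0, 2)): [3, 6, 2, 0, 5, 4, 1]
After 6 (rotate_left(3, 5, k=2)): [3, 6, 2, 4, 0, 5, 1]
After 7 (swap(6, 2)): [3, 6, 1, 4, 0, 5, 2]
After 8 (swap(0, 1)): [6, 3, 1, 4, 0, 5, 2]
After 9 (swap(6, 0)): [2, 3, 1, 4, 0, 5, 6]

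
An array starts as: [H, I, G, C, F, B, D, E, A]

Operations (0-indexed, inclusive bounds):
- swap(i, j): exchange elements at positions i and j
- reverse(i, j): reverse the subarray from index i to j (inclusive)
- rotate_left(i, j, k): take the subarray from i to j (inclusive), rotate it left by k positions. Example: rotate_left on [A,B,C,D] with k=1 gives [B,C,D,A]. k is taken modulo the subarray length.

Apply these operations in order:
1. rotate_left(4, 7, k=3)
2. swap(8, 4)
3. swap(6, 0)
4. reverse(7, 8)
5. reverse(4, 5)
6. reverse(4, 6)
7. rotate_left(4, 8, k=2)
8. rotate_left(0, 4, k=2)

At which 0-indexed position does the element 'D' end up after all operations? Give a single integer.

After 1 (rotate_left(4, 7, k=3)): [H, I, G, C, E, F, B, D, A]
After 2 (swap(8, 4)): [H, I, G, C, A, F, B, D, E]
After 3 (swap(6, 0)): [B, I, G, C, A, F, H, D, E]
After 4 (reverse(7, 8)): [B, I, G, C, A, F, H, E, D]
After 5 (reverse(4, 5)): [B, I, G, C, F, A, H, E, D]
After 6 (reverse(4, 6)): [B, I, G, C, H, A, F, E, D]
After 7 (rotate_left(4, 8, k=2)): [B, I, G, C, F, E, D, H, A]
After 8 (rotate_left(0, 4, k=2)): [G, C, F, B, I, E, D, H, A]

Answer: 6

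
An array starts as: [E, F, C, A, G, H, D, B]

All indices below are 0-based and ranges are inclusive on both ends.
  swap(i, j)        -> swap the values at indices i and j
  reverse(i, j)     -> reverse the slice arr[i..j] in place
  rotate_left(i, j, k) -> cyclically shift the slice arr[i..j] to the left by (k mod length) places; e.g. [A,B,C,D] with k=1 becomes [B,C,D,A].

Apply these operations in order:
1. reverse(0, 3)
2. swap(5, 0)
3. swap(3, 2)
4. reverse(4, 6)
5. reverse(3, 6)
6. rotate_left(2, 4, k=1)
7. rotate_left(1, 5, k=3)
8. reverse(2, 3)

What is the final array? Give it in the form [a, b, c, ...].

After 1 (reverse(0, 3)): [A, C, F, E, G, H, D, B]
After 2 (swap(5, 0)): [H, C, F, E, G, A, D, B]
After 3 (swap(3, 2)): [H, C, E, F, G, A, D, B]
After 4 (reverse(4, 6)): [H, C, E, F, D, A, G, B]
After 5 (reverse(3, 6)): [H, C, E, G, A, D, F, B]
After 6 (rotate_left(2, 4, k=1)): [H, C, G, A, E, D, F, B]
After 7 (rotate_left(1, 5, k=3)): [H, E, D, C, G, A, F, B]
After 8 (reverse(2, 3)): [H, E, C, D, G, A, F, B]

Answer: [H, E, C, D, G, A, F, B]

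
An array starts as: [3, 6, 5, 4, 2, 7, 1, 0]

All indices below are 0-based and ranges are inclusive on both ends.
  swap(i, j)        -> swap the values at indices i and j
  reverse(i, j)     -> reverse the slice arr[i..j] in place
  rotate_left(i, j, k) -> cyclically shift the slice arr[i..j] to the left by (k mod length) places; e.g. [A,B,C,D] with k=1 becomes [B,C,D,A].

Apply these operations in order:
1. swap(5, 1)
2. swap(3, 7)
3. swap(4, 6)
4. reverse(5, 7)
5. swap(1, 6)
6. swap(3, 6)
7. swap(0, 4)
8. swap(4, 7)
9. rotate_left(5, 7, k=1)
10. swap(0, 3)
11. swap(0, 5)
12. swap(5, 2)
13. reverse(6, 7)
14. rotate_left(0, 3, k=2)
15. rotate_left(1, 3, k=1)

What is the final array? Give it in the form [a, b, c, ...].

Answer: [7, 0, 2, 1, 6, 5, 4, 3]

Derivation:
After 1 (swap(5, 1)): [3, 7, 5, 4, 2, 6, 1, 0]
After 2 (swap(3, 7)): [3, 7, 5, 0, 2, 6, 1, 4]
After 3 (swap(4, 6)): [3, 7, 5, 0, 1, 6, 2, 4]
After 4 (reverse(5, 7)): [3, 7, 5, 0, 1, 4, 2, 6]
After 5 (swap(1, 6)): [3, 2, 5, 0, 1, 4, 7, 6]
After 6 (swap(3, 6)): [3, 2, 5, 7, 1, 4, 0, 6]
After 7 (swap(0, 4)): [1, 2, 5, 7, 3, 4, 0, 6]
After 8 (swap(4, 7)): [1, 2, 5, 7, 6, 4, 0, 3]
After 9 (rotate_left(5, 7, k=1)): [1, 2, 5, 7, 6, 0, 3, 4]
After 10 (swap(0, 3)): [7, 2, 5, 1, 6, 0, 3, 4]
After 11 (swap(0, 5)): [0, 2, 5, 1, 6, 7, 3, 4]
After 12 (swap(5, 2)): [0, 2, 7, 1, 6, 5, 3, 4]
After 13 (reverse(6, 7)): [0, 2, 7, 1, 6, 5, 4, 3]
After 14 (rotate_left(0, 3, k=2)): [7, 1, 0, 2, 6, 5, 4, 3]
After 15 (rotate_left(1, 3, k=1)): [7, 0, 2, 1, 6, 5, 4, 3]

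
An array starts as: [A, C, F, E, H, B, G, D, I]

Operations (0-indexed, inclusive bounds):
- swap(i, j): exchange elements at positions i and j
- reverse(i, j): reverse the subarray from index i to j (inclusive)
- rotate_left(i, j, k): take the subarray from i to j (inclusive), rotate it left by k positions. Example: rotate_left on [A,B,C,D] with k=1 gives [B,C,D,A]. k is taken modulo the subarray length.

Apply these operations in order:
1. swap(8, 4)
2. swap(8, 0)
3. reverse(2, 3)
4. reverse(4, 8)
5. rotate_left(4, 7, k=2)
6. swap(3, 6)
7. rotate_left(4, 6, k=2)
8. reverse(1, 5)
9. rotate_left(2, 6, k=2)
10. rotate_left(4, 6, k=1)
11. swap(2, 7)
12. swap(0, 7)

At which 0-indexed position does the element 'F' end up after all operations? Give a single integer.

Answer: 4

Derivation:
After 1 (swap(8, 4)): [A, C, F, E, I, B, G, D, H]
After 2 (swap(8, 0)): [H, C, F, E, I, B, G, D, A]
After 3 (reverse(2, 3)): [H, C, E, F, I, B, G, D, A]
After 4 (reverse(4, 8)): [H, C, E, F, A, D, G, B, I]
After 5 (rotate_left(4, 7, k=2)): [H, C, E, F, G, B, A, D, I]
After 6 (swap(3, 6)): [H, C, E, A, G, B, F, D, I]
After 7 (rotate_left(4, 6, k=2)): [H, C, E, A, F, G, B, D, I]
After 8 (reverse(1, 5)): [H, G, F, A, E, C, B, D, I]
After 9 (rotate_left(2, 6, k=2)): [H, G, E, C, B, F, A, D, I]
After 10 (rotate_left(4, 6, k=1)): [H, G, E, C, F, A, B, D, I]
After 11 (swap(2, 7)): [H, G, D, C, F, A, B, E, I]
After 12 (swap(0, 7)): [E, G, D, C, F, A, B, H, I]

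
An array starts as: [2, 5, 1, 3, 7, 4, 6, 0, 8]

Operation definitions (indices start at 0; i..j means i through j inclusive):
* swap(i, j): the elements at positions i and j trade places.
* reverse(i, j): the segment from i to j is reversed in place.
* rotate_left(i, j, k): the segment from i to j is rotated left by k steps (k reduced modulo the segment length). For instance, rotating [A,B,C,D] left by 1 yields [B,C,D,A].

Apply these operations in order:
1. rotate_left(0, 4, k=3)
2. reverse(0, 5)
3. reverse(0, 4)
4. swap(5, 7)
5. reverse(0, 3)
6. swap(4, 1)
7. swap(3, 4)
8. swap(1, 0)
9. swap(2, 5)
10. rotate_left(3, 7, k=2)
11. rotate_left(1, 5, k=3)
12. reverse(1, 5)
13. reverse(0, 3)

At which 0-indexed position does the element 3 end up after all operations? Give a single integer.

After 1 (rotate_left(0, 4, k=3)): [3, 7, 2, 5, 1, 4, 6, 0, 8]
After 2 (reverse(0, 5)): [4, 1, 5, 2, 7, 3, 6, 0, 8]
After 3 (reverse(0, 4)): [7, 2, 5, 1, 4, 3, 6, 0, 8]
After 4 (swap(5, 7)): [7, 2, 5, 1, 4, 0, 6, 3, 8]
After 5 (reverse(0, 3)): [1, 5, 2, 7, 4, 0, 6, 3, 8]
After 6 (swap(4, 1)): [1, 4, 2, 7, 5, 0, 6, 3, 8]
After 7 (swap(3, 4)): [1, 4, 2, 5, 7, 0, 6, 3, 8]
After 8 (swap(1, 0)): [4, 1, 2, 5, 7, 0, 6, 3, 8]
After 9 (swap(2, 5)): [4, 1, 0, 5, 7, 2, 6, 3, 8]
After 10 (rotate_left(3, 7, k=2)): [4, 1, 0, 2, 6, 3, 5, 7, 8]
After 11 (rotate_left(1, 5, k=3)): [4, 6, 3, 1, 0, 2, 5, 7, 8]
After 12 (reverse(1, 5)): [4, 2, 0, 1, 3, 6, 5, 7, 8]
After 13 (reverse(0, 3)): [1, 0, 2, 4, 3, 6, 5, 7, 8]

Answer: 4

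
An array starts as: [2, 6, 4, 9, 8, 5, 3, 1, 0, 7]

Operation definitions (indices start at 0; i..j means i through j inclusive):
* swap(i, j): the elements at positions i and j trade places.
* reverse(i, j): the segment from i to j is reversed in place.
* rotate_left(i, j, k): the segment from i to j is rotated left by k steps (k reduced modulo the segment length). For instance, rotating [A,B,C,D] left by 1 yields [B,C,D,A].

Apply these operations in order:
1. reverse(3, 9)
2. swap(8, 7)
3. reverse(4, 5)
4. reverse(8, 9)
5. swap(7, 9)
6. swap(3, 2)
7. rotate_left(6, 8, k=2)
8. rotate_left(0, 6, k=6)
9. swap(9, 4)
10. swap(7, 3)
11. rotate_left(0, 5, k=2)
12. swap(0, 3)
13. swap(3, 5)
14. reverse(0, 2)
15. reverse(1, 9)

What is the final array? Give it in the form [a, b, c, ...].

After 1 (reverse(3, 9)): [2, 6, 4, 7, 0, 1, 3, 5, 8, 9]
After 2 (swap(8, 7)): [2, 6, 4, 7, 0, 1, 3, 8, 5, 9]
After 3 (reverse(4, 5)): [2, 6, 4, 7, 1, 0, 3, 8, 5, 9]
After 4 (reverse(8, 9)): [2, 6, 4, 7, 1, 0, 3, 8, 9, 5]
After 5 (swap(7, 9)): [2, 6, 4, 7, 1, 0, 3, 5, 9, 8]
After 6 (swap(3, 2)): [2, 6, 7, 4, 1, 0, 3, 5, 9, 8]
After 7 (rotate_left(6, 8, k=2)): [2, 6, 7, 4, 1, 0, 9, 3, 5, 8]
After 8 (rotate_left(0, 6, k=6)): [9, 2, 6, 7, 4, 1, 0, 3, 5, 8]
After 9 (swap(9, 4)): [9, 2, 6, 7, 8, 1, 0, 3, 5, 4]
After 10 (swap(7, 3)): [9, 2, 6, 3, 8, 1, 0, 7, 5, 4]
After 11 (rotate_left(0, 5, k=2)): [6, 3, 8, 1, 9, 2, 0, 7, 5, 4]
After 12 (swap(0, 3)): [1, 3, 8, 6, 9, 2, 0, 7, 5, 4]
After 13 (swap(3, 5)): [1, 3, 8, 2, 9, 6, 0, 7, 5, 4]
After 14 (reverse(0, 2)): [8, 3, 1, 2, 9, 6, 0, 7, 5, 4]
After 15 (reverse(1, 9)): [8, 4, 5, 7, 0, 6, 9, 2, 1, 3]

Answer: [8, 4, 5, 7, 0, 6, 9, 2, 1, 3]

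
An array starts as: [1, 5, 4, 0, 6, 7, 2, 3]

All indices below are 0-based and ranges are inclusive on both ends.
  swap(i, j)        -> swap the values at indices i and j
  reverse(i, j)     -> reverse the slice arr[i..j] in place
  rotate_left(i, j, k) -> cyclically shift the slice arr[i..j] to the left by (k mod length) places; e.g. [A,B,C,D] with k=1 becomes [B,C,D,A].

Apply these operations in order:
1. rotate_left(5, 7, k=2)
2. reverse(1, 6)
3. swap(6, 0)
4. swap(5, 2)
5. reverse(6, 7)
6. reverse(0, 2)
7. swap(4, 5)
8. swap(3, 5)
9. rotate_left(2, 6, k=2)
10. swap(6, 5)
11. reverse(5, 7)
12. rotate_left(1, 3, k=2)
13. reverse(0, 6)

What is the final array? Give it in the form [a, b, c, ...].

Answer: [5, 1, 2, 3, 7, 6, 4, 0]

Derivation:
After 1 (rotate_left(5, 7, k=2)): [1, 5, 4, 0, 6, 3, 7, 2]
After 2 (reverse(1, 6)): [1, 7, 3, 6, 0, 4, 5, 2]
After 3 (swap(6, 0)): [5, 7, 3, 6, 0, 4, 1, 2]
After 4 (swap(5, 2)): [5, 7, 4, 6, 0, 3, 1, 2]
After 5 (reverse(6, 7)): [5, 7, 4, 6, 0, 3, 2, 1]
After 6 (reverse(0, 2)): [4, 7, 5, 6, 0, 3, 2, 1]
After 7 (swap(4, 5)): [4, 7, 5, 6, 3, 0, 2, 1]
After 8 (swap(3, 5)): [4, 7, 5, 0, 3, 6, 2, 1]
After 9 (rotate_left(2, 6, k=2)): [4, 7, 3, 6, 2, 5, 0, 1]
After 10 (swap(6, 5)): [4, 7, 3, 6, 2, 0, 5, 1]
After 11 (reverse(5, 7)): [4, 7, 3, 6, 2, 1, 5, 0]
After 12 (rotate_left(1, 3, k=2)): [4, 6, 7, 3, 2, 1, 5, 0]
After 13 (reverse(0, 6)): [5, 1, 2, 3, 7, 6, 4, 0]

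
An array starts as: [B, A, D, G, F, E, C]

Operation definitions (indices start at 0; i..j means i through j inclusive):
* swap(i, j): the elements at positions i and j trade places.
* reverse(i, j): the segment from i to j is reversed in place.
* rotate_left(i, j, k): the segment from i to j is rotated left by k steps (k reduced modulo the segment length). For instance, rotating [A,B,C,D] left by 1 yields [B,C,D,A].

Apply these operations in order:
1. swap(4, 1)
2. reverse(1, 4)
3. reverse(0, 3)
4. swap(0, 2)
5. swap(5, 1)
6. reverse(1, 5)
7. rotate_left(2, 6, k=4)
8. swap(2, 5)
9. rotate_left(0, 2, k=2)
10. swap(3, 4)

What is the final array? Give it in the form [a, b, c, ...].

After 1 (swap(4, 1)): [B, F, D, G, A, E, C]
After 2 (reverse(1, 4)): [B, A, G, D, F, E, C]
After 3 (reverse(0, 3)): [D, G, A, B, F, E, C]
After 4 (swap(0, 2)): [A, G, D, B, F, E, C]
After 5 (swap(5, 1)): [A, E, D, B, F, G, C]
After 6 (reverse(1, 5)): [A, G, F, B, D, E, C]
After 7 (rotate_left(2, 6, k=4)): [A, G, C, F, B, D, E]
After 8 (swap(2, 5)): [A, G, D, F, B, C, E]
After 9 (rotate_left(0, 2, k=2)): [D, A, G, F, B, C, E]
After 10 (swap(3, 4)): [D, A, G, B, F, C, E]

Answer: [D, A, G, B, F, C, E]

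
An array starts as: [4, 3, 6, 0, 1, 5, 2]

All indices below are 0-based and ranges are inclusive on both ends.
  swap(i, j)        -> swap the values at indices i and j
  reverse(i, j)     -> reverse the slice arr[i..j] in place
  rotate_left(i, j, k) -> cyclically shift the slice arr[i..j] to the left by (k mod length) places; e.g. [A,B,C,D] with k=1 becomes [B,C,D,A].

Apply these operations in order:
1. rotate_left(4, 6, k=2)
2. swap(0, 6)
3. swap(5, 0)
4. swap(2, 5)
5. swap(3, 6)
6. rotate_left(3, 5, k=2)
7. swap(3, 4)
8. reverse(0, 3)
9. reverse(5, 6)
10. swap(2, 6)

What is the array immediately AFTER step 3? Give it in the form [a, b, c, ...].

Answer: [1, 3, 6, 0, 2, 5, 4]

Derivation:
After 1 (rotate_left(4, 6, k=2)): [4, 3, 6, 0, 2, 1, 5]
After 2 (swap(0, 6)): [5, 3, 6, 0, 2, 1, 4]
After 3 (swap(5, 0)): [1, 3, 6, 0, 2, 5, 4]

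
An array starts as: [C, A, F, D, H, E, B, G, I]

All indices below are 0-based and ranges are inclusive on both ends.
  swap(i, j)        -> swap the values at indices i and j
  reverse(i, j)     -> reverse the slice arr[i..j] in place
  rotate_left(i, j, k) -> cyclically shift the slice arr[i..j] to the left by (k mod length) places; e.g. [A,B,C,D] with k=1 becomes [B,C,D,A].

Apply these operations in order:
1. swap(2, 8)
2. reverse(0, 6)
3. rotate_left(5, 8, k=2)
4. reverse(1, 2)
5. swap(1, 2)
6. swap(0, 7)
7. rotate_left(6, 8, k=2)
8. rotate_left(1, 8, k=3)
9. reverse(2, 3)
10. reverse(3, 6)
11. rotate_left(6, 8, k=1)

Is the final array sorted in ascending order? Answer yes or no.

After 1 (swap(2, 8)): [C, A, I, D, H, E, B, G, F]
After 2 (reverse(0, 6)): [B, E, H, D, I, A, C, G, F]
After 3 (rotate_left(5, 8, k=2)): [B, E, H, D, I, G, F, A, C]
After 4 (reverse(1, 2)): [B, H, E, D, I, G, F, A, C]
After 5 (swap(1, 2)): [B, E, H, D, I, G, F, A, C]
After 6 (swap(0, 7)): [A, E, H, D, I, G, F, B, C]
After 7 (rotate_left(6, 8, k=2)): [A, E, H, D, I, G, C, F, B]
After 8 (rotate_left(1, 8, k=3)): [A, I, G, C, F, B, E, H, D]
After 9 (reverse(2, 3)): [A, I, C, G, F, B, E, H, D]
After 10 (reverse(3, 6)): [A, I, C, E, B, F, G, H, D]
After 11 (rotate_left(6, 8, k=1)): [A, I, C, E, B, F, H, D, G]

Answer: no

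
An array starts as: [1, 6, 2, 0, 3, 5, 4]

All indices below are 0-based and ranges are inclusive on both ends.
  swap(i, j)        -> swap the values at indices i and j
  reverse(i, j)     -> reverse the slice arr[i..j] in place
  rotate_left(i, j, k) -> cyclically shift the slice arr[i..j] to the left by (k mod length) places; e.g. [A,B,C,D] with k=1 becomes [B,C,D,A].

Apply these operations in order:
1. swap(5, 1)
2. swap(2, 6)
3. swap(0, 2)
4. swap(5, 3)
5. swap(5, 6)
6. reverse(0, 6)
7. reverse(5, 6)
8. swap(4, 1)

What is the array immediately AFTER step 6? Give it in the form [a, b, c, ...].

After 1 (swap(5, 1)): [1, 5, 2, 0, 3, 6, 4]
After 2 (swap(2, 6)): [1, 5, 4, 0, 3, 6, 2]
After 3 (swap(0, 2)): [4, 5, 1, 0, 3, 6, 2]
After 4 (swap(5, 3)): [4, 5, 1, 6, 3, 0, 2]
After 5 (swap(5, 6)): [4, 5, 1, 6, 3, 2, 0]
After 6 (reverse(0, 6)): [0, 2, 3, 6, 1, 5, 4]

Answer: [0, 2, 3, 6, 1, 5, 4]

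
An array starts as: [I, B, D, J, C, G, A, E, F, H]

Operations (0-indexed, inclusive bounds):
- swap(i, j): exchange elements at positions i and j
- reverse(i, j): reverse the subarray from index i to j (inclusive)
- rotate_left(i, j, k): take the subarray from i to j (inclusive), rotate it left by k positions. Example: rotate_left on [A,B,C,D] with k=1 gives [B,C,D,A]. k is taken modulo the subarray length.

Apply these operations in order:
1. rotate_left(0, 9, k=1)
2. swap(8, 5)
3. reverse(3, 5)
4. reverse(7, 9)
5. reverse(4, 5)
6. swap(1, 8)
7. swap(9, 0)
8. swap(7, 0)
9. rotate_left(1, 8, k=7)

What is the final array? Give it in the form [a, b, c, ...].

Answer: [I, D, A, J, H, C, G, E, F, B]

Derivation:
After 1 (rotate_left(0, 9, k=1)): [B, D, J, C, G, A, E, F, H, I]
After 2 (swap(8, 5)): [B, D, J, C, G, H, E, F, A, I]
After 3 (reverse(3, 5)): [B, D, J, H, G, C, E, F, A, I]
After 4 (reverse(7, 9)): [B, D, J, H, G, C, E, I, A, F]
After 5 (reverse(4, 5)): [B, D, J, H, C, G, E, I, A, F]
After 6 (swap(1, 8)): [B, A, J, H, C, G, E, I, D, F]
After 7 (swap(9, 0)): [F, A, J, H, C, G, E, I, D, B]
After 8 (swap(7, 0)): [I, A, J, H, C, G, E, F, D, B]
After 9 (rotate_left(1, 8, k=7)): [I, D, A, J, H, C, G, E, F, B]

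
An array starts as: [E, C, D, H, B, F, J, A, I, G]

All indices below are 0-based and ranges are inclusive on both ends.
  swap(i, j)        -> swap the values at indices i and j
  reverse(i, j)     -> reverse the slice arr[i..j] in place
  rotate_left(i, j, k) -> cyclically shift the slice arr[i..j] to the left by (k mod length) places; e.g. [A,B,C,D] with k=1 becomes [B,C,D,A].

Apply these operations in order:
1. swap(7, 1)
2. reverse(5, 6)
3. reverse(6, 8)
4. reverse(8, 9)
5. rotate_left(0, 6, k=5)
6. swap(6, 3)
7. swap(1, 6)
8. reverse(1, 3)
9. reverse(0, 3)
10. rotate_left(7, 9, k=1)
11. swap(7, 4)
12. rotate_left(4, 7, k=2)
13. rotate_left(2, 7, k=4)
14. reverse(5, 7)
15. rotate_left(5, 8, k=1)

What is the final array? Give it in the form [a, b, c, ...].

Answer: [A, E, G, H, B, I, J, F, D, C]

Derivation:
After 1 (swap(7, 1)): [E, A, D, H, B, F, J, C, I, G]
After 2 (reverse(5, 6)): [E, A, D, H, B, J, F, C, I, G]
After 3 (reverse(6, 8)): [E, A, D, H, B, J, I, C, F, G]
After 4 (reverse(8, 9)): [E, A, D, H, B, J, I, C, G, F]
After 5 (rotate_left(0, 6, k=5)): [J, I, E, A, D, H, B, C, G, F]
After 6 (swap(6, 3)): [J, I, E, B, D, H, A, C, G, F]
After 7 (swap(1, 6)): [J, A, E, B, D, H, I, C, G, F]
After 8 (reverse(1, 3)): [J, B, E, A, D, H, I, C, G, F]
After 9 (reverse(0, 3)): [A, E, B, J, D, H, I, C, G, F]
After 10 (rotate_left(7, 9, k=1)): [A, E, B, J, D, H, I, G, F, C]
After 11 (swap(7, 4)): [A, E, B, J, G, H, I, D, F, C]
After 12 (rotate_left(4, 7, k=2)): [A, E, B, J, I, D, G, H, F, C]
After 13 (rotate_left(2, 7, k=4)): [A, E, G, H, B, J, I, D, F, C]
After 14 (reverse(5, 7)): [A, E, G, H, B, D, I, J, F, C]
After 15 (rotate_left(5, 8, k=1)): [A, E, G, H, B, I, J, F, D, C]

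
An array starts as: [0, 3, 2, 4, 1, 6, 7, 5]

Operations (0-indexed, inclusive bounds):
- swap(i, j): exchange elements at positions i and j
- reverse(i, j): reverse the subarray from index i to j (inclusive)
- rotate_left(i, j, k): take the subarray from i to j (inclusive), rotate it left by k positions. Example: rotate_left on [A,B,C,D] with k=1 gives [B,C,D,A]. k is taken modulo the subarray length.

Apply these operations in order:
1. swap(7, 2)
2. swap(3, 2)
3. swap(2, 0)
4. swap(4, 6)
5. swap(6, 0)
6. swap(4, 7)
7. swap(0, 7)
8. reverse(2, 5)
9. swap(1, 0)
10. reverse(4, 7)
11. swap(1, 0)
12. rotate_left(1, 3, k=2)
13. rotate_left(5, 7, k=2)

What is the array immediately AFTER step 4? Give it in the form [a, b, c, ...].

After 1 (swap(7, 2)): [0, 3, 5, 4, 1, 6, 7, 2]
After 2 (swap(3, 2)): [0, 3, 4, 5, 1, 6, 7, 2]
After 3 (swap(2, 0)): [4, 3, 0, 5, 1, 6, 7, 2]
After 4 (swap(4, 6)): [4, 3, 0, 5, 7, 6, 1, 2]

Answer: [4, 3, 0, 5, 7, 6, 1, 2]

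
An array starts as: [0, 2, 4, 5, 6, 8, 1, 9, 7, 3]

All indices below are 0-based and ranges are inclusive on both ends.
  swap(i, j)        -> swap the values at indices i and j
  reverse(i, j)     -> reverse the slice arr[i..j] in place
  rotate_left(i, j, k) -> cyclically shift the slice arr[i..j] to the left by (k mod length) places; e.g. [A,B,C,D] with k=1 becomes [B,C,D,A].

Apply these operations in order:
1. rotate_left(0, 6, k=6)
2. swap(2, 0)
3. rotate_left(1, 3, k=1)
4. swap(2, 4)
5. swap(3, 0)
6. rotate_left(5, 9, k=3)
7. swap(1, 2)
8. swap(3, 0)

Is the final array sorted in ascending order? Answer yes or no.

After 1 (rotate_left(0, 6, k=6)): [1, 0, 2, 4, 5, 6, 8, 9, 7, 3]
After 2 (swap(2, 0)): [2, 0, 1, 4, 5, 6, 8, 9, 7, 3]
After 3 (rotate_left(1, 3, k=1)): [2, 1, 4, 0, 5, 6, 8, 9, 7, 3]
After 4 (swap(2, 4)): [2, 1, 5, 0, 4, 6, 8, 9, 7, 3]
After 5 (swap(3, 0)): [0, 1, 5, 2, 4, 6, 8, 9, 7, 3]
After 6 (rotate_left(5, 9, k=3)): [0, 1, 5, 2, 4, 7, 3, 6, 8, 9]
After 7 (swap(1, 2)): [0, 5, 1, 2, 4, 7, 3, 6, 8, 9]
After 8 (swap(3, 0)): [2, 5, 1, 0, 4, 7, 3, 6, 8, 9]

Answer: no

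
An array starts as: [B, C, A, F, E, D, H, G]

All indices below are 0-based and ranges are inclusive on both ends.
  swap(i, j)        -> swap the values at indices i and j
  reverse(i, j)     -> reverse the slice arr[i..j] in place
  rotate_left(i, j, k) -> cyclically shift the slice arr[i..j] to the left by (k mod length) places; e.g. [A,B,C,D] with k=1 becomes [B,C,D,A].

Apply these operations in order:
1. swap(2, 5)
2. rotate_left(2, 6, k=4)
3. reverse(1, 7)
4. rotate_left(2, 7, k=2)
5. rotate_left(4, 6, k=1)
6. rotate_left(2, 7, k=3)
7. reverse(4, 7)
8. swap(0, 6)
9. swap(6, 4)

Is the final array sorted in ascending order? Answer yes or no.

After 1 (swap(2, 5)): [B, C, D, F, E, A, H, G]
After 2 (rotate_left(2, 6, k=4)): [B, C, H, D, F, E, A, G]
After 3 (reverse(1, 7)): [B, G, A, E, F, D, H, C]
After 4 (rotate_left(2, 7, k=2)): [B, G, F, D, H, C, A, E]
After 5 (rotate_left(4, 6, k=1)): [B, G, F, D, C, A, H, E]
After 6 (rotate_left(2, 7, k=3)): [B, G, A, H, E, F, D, C]
After 7 (reverse(4, 7)): [B, G, A, H, C, D, F, E]
After 8 (swap(0, 6)): [F, G, A, H, C, D, B, E]
After 9 (swap(6, 4)): [F, G, A, H, B, D, C, E]

Answer: no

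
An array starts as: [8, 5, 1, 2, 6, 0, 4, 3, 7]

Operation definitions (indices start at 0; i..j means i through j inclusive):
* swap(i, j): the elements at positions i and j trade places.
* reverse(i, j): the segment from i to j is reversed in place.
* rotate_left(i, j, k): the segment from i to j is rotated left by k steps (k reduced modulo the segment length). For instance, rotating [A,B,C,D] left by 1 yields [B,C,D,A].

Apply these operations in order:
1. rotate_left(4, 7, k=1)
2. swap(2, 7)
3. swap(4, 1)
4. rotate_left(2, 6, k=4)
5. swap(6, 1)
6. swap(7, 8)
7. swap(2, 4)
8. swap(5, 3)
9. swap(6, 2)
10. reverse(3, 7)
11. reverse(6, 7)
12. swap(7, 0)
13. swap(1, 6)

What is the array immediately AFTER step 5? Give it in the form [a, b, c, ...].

Answer: [8, 4, 3, 6, 2, 5, 0, 1, 7]

Derivation:
After 1 (rotate_left(4, 7, k=1)): [8, 5, 1, 2, 0, 4, 3, 6, 7]
After 2 (swap(2, 7)): [8, 5, 6, 2, 0, 4, 3, 1, 7]
After 3 (swap(4, 1)): [8, 0, 6, 2, 5, 4, 3, 1, 7]
After 4 (rotate_left(2, 6, k=4)): [8, 0, 3, 6, 2, 5, 4, 1, 7]
After 5 (swap(6, 1)): [8, 4, 3, 6, 2, 5, 0, 1, 7]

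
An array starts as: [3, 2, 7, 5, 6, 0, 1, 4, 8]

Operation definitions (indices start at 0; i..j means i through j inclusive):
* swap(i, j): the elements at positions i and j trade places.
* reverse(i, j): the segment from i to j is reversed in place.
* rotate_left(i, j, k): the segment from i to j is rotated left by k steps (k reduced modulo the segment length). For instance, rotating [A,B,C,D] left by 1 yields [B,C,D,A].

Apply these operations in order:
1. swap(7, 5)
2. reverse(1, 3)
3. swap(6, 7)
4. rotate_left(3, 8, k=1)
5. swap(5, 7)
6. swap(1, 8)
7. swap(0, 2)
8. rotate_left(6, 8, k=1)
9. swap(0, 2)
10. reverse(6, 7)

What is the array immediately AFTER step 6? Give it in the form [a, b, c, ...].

After 1 (swap(7, 5)): [3, 2, 7, 5, 6, 4, 1, 0, 8]
After 2 (reverse(1, 3)): [3, 5, 7, 2, 6, 4, 1, 0, 8]
After 3 (swap(6, 7)): [3, 5, 7, 2, 6, 4, 0, 1, 8]
After 4 (rotate_left(3, 8, k=1)): [3, 5, 7, 6, 4, 0, 1, 8, 2]
After 5 (swap(5, 7)): [3, 5, 7, 6, 4, 8, 1, 0, 2]
After 6 (swap(1, 8)): [3, 2, 7, 6, 4, 8, 1, 0, 5]

Answer: [3, 2, 7, 6, 4, 8, 1, 0, 5]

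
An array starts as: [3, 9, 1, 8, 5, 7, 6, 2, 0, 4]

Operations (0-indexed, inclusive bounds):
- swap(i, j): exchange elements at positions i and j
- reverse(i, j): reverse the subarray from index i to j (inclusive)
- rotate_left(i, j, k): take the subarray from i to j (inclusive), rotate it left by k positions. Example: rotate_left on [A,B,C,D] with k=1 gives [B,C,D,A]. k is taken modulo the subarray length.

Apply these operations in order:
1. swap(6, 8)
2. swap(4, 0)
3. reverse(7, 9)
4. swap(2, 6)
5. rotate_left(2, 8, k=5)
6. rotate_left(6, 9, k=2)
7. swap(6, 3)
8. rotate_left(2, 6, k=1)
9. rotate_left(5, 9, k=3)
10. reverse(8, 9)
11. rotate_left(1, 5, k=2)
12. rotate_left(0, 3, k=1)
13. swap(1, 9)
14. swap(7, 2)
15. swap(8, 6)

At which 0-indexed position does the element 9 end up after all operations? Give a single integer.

Answer: 4

Derivation:
After 1 (swap(6, 8)): [3, 9, 1, 8, 5, 7, 0, 2, 6, 4]
After 2 (swap(4, 0)): [5, 9, 1, 8, 3, 7, 0, 2, 6, 4]
After 3 (reverse(7, 9)): [5, 9, 1, 8, 3, 7, 0, 4, 6, 2]
After 4 (swap(2, 6)): [5, 9, 0, 8, 3, 7, 1, 4, 6, 2]
After 5 (rotate_left(2, 8, k=5)): [5, 9, 4, 6, 0, 8, 3, 7, 1, 2]
After 6 (rotate_left(6, 9, k=2)): [5, 9, 4, 6, 0, 8, 1, 2, 3, 7]
After 7 (swap(6, 3)): [5, 9, 4, 1, 0, 8, 6, 2, 3, 7]
After 8 (rotate_left(2, 6, k=1)): [5, 9, 1, 0, 8, 6, 4, 2, 3, 7]
After 9 (rotate_left(5, 9, k=3)): [5, 9, 1, 0, 8, 3, 7, 6, 4, 2]
After 10 (reverse(8, 9)): [5, 9, 1, 0, 8, 3, 7, 6, 2, 4]
After 11 (rotate_left(1, 5, k=2)): [5, 0, 8, 3, 9, 1, 7, 6, 2, 4]
After 12 (rotate_left(0, 3, k=1)): [0, 8, 3, 5, 9, 1, 7, 6, 2, 4]
After 13 (swap(1, 9)): [0, 4, 3, 5, 9, 1, 7, 6, 2, 8]
After 14 (swap(7, 2)): [0, 4, 6, 5, 9, 1, 7, 3, 2, 8]
After 15 (swap(8, 6)): [0, 4, 6, 5, 9, 1, 2, 3, 7, 8]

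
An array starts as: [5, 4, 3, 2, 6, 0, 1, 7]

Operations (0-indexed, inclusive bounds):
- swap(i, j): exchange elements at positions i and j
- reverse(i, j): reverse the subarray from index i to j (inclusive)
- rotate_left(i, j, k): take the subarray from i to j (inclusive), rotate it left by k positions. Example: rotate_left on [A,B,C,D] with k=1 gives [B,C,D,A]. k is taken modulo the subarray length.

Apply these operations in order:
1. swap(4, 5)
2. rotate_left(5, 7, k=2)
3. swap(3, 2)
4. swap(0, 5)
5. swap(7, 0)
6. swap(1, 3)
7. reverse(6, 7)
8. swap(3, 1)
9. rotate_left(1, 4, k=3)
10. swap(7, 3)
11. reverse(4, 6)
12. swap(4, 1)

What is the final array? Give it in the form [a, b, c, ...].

After 1 (swap(4, 5)): [5, 4, 3, 2, 0, 6, 1, 7]
After 2 (rotate_left(5, 7, k=2)): [5, 4, 3, 2, 0, 7, 6, 1]
After 3 (swap(3, 2)): [5, 4, 2, 3, 0, 7, 6, 1]
After 4 (swap(0, 5)): [7, 4, 2, 3, 0, 5, 6, 1]
After 5 (swap(7, 0)): [1, 4, 2, 3, 0, 5, 6, 7]
After 6 (swap(1, 3)): [1, 3, 2, 4, 0, 5, 6, 7]
After 7 (reverse(6, 7)): [1, 3, 2, 4, 0, 5, 7, 6]
After 8 (swap(3, 1)): [1, 4, 2, 3, 0, 5, 7, 6]
After 9 (rotate_left(1, 4, k=3)): [1, 0, 4, 2, 3, 5, 7, 6]
After 10 (swap(7, 3)): [1, 0, 4, 6, 3, 5, 7, 2]
After 11 (reverse(4, 6)): [1, 0, 4, 6, 7, 5, 3, 2]
After 12 (swap(4, 1)): [1, 7, 4, 6, 0, 5, 3, 2]

Answer: [1, 7, 4, 6, 0, 5, 3, 2]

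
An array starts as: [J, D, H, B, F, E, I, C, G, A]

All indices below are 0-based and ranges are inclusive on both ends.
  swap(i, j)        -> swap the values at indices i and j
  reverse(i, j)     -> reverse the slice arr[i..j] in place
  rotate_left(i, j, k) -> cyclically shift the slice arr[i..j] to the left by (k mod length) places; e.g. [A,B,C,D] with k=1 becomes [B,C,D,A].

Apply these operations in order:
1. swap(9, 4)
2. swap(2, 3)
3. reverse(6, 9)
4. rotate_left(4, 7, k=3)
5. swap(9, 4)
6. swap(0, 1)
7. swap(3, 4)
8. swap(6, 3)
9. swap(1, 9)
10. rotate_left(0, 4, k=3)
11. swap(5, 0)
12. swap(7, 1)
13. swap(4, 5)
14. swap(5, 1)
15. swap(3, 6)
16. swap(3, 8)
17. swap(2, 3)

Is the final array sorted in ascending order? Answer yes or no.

After 1 (swap(9, 4)): [J, D, H, B, A, E, I, C, G, F]
After 2 (swap(2, 3)): [J, D, B, H, A, E, I, C, G, F]
After 3 (reverse(6, 9)): [J, D, B, H, A, E, F, G, C, I]
After 4 (rotate_left(4, 7, k=3)): [J, D, B, H, G, A, E, F, C, I]
After 5 (swap(9, 4)): [J, D, B, H, I, A, E, F, C, G]
After 6 (swap(0, 1)): [D, J, B, H, I, A, E, F, C, G]
After 7 (swap(3, 4)): [D, J, B, I, H, A, E, F, C, G]
After 8 (swap(6, 3)): [D, J, B, E, H, A, I, F, C, G]
After 9 (swap(1, 9)): [D, G, B, E, H, A, I, F, C, J]
After 10 (rotate_left(0, 4, k=3)): [E, H, D, G, B, A, I, F, C, J]
After 11 (swap(5, 0)): [A, H, D, G, B, E, I, F, C, J]
After 12 (swap(7, 1)): [A, F, D, G, B, E, I, H, C, J]
After 13 (swap(4, 5)): [A, F, D, G, E, B, I, H, C, J]
After 14 (swap(5, 1)): [A, B, D, G, E, F, I, H, C, J]
After 15 (swap(3, 6)): [A, B, D, I, E, F, G, H, C, J]
After 16 (swap(3, 8)): [A, B, D, C, E, F, G, H, I, J]
After 17 (swap(2, 3)): [A, B, C, D, E, F, G, H, I, J]

Answer: yes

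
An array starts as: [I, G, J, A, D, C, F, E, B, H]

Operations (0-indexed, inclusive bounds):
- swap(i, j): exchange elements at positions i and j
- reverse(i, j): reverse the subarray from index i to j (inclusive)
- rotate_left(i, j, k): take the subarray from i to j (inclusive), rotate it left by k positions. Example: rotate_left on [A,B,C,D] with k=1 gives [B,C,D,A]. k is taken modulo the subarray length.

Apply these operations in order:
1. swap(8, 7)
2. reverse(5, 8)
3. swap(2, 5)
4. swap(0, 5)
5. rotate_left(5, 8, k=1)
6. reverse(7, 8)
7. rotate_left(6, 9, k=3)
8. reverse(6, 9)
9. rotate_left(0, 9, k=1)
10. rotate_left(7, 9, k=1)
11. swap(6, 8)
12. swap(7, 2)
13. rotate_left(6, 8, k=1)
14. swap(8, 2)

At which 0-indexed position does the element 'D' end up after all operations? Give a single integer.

Answer: 3

Derivation:
After 1 (swap(8, 7)): [I, G, J, A, D, C, F, B, E, H]
After 2 (reverse(5, 8)): [I, G, J, A, D, E, B, F, C, H]
After 3 (swap(2, 5)): [I, G, E, A, D, J, B, F, C, H]
After 4 (swap(0, 5)): [J, G, E, A, D, I, B, F, C, H]
After 5 (rotate_left(5, 8, k=1)): [J, G, E, A, D, B, F, C, I, H]
After 6 (reverse(7, 8)): [J, G, E, A, D, B, F, I, C, H]
After 7 (rotate_left(6, 9, k=3)): [J, G, E, A, D, B, H, F, I, C]
After 8 (reverse(6, 9)): [J, G, E, A, D, B, C, I, F, H]
After 9 (rotate_left(0, 9, k=1)): [G, E, A, D, B, C, I, F, H, J]
After 10 (rotate_left(7, 9, k=1)): [G, E, A, D, B, C, I, H, J, F]
After 11 (swap(6, 8)): [G, E, A, D, B, C, J, H, I, F]
After 12 (swap(7, 2)): [G, E, H, D, B, C, J, A, I, F]
After 13 (rotate_left(6, 8, k=1)): [G, E, H, D, B, C, A, I, J, F]
After 14 (swap(8, 2)): [G, E, J, D, B, C, A, I, H, F]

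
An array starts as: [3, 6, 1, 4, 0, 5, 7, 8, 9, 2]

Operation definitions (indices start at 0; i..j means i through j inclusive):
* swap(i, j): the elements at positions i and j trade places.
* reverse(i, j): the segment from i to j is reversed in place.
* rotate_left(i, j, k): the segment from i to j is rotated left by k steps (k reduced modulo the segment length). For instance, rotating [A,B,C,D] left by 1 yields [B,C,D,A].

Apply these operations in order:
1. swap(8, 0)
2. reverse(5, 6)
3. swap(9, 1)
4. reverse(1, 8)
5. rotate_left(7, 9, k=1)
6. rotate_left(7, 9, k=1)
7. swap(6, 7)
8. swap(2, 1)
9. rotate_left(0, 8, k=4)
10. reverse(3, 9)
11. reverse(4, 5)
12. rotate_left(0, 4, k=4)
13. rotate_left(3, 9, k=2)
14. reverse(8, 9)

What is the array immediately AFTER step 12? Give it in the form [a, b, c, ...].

After 1 (swap(8, 0)): [9, 6, 1, 4, 0, 5, 7, 8, 3, 2]
After 2 (reverse(5, 6)): [9, 6, 1, 4, 0, 7, 5, 8, 3, 2]
After 3 (swap(9, 1)): [9, 2, 1, 4, 0, 7, 5, 8, 3, 6]
After 4 (reverse(1, 8)): [9, 3, 8, 5, 7, 0, 4, 1, 2, 6]
After 5 (rotate_left(7, 9, k=1)): [9, 3, 8, 5, 7, 0, 4, 2, 6, 1]
After 6 (rotate_left(7, 9, k=1)): [9, 3, 8, 5, 7, 0, 4, 6, 1, 2]
After 7 (swap(6, 7)): [9, 3, 8, 5, 7, 0, 6, 4, 1, 2]
After 8 (swap(2, 1)): [9, 8, 3, 5, 7, 0, 6, 4, 1, 2]
After 9 (rotate_left(0, 8, k=4)): [7, 0, 6, 4, 1, 9, 8, 3, 5, 2]
After 10 (reverse(3, 9)): [7, 0, 6, 2, 5, 3, 8, 9, 1, 4]
After 11 (reverse(4, 5)): [7, 0, 6, 2, 3, 5, 8, 9, 1, 4]
After 12 (rotate_left(0, 4, k=4)): [3, 7, 0, 6, 2, 5, 8, 9, 1, 4]

Answer: [3, 7, 0, 6, 2, 5, 8, 9, 1, 4]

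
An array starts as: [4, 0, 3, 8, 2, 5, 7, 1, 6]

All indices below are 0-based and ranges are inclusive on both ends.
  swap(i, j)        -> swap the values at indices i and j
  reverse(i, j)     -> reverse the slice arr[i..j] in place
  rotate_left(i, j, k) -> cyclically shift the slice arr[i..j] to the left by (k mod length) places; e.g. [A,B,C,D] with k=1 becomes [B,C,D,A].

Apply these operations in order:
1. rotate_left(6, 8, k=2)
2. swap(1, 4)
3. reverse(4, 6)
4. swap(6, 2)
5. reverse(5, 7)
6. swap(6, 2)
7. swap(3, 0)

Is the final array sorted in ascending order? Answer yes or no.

After 1 (rotate_left(6, 8, k=2)): [4, 0, 3, 8, 2, 5, 6, 7, 1]
After 2 (swap(1, 4)): [4, 2, 3, 8, 0, 5, 6, 7, 1]
After 3 (reverse(4, 6)): [4, 2, 3, 8, 6, 5, 0, 7, 1]
After 4 (swap(6, 2)): [4, 2, 0, 8, 6, 5, 3, 7, 1]
After 5 (reverse(5, 7)): [4, 2, 0, 8, 6, 7, 3, 5, 1]
After 6 (swap(6, 2)): [4, 2, 3, 8, 6, 7, 0, 5, 1]
After 7 (swap(3, 0)): [8, 2, 3, 4, 6, 7, 0, 5, 1]

Answer: no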